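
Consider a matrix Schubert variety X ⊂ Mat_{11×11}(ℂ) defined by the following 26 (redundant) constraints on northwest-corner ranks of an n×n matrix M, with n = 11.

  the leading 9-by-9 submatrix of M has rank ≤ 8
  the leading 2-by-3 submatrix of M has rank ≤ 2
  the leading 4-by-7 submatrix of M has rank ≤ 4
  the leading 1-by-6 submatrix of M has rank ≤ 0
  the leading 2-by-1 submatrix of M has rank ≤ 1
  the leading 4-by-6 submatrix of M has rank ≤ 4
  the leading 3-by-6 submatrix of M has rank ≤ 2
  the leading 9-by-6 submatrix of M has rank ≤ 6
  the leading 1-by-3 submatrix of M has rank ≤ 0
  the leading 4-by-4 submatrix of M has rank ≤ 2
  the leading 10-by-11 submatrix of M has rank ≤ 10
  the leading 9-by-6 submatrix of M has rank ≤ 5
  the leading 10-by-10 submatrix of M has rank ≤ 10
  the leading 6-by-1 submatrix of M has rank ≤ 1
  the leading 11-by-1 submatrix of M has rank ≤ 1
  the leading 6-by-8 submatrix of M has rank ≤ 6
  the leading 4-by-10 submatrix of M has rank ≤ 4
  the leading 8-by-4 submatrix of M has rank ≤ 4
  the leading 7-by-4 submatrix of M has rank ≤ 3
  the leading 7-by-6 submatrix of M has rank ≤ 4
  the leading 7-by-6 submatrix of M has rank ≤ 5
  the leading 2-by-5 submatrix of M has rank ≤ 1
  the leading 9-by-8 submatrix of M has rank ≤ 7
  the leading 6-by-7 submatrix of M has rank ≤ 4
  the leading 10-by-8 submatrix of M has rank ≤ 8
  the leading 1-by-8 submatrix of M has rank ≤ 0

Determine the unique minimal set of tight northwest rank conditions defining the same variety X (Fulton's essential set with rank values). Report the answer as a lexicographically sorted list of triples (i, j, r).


Computing R[i][j] = min implied NW-rank bound (n=11, 26 conditions):

  0 | 0 | 0 | 0 | 0 | 0 | 0 | 0 | 1 | 1 | 1
  1 | 1 | 1 | 1 | 1 | 1 | 1 | 1 | 2 | 2 | 2
  1 | 2 | 2 | 2 | 2 | 2 | 2 | 2 | 3 | 3 | 3
  1 | 2 | 2 | 2 | 3 | 3 | 3 | 3 | 4 | 4 | 4
  1 | 2 | 3 | 3 | 4 | 4 | 4 | 4 | 5 | 5 | 5
  1 | 2 | 3 | 3 | 4 | 4 | 4 | 5 | 6 | 6 | 6
  1 | 2 | 3 | 3 | 4 | 4 | 5 | 6 | 7 | 7 | 7
  1 | 2 | 3 | 4 | 5 | 5 | 6 | 7 | 8 | 8 | 8
  1 | 2 | 3 | 4 | 5 | 5 | 6 | 7 | 8 | 9 | 9
  1 | 2 | 3 | 4 | 5 | 6 | 7 | 8 | 9 | 10 | 10
  1 | 2 | 3 | 4 | 5 | 6 | 7 | 8 | 9 | 10 | 11

the unique w with this rank table is (9, 1, 2, 5, 3, 8, 7, 4, 10, 6, 11).

|D(w)|=16, |Ess(w)|=6:

[(1, 8, 0), (4, 4, 2), (6, 7, 4), (7, 4, 3), (7, 6, 4), (9, 6, 5)]


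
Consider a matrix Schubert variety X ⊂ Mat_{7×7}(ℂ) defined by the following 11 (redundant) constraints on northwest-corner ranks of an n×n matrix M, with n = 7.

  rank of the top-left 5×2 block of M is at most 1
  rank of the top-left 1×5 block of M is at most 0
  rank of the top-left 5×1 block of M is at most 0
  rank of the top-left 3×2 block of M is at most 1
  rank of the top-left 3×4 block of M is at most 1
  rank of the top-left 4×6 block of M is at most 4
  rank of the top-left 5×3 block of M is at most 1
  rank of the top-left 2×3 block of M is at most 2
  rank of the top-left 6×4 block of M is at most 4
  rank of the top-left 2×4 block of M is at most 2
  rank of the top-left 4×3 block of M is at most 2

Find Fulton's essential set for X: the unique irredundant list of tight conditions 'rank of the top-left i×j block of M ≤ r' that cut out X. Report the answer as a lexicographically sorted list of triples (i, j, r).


Reconstructing r_w from the 11 given conditions:

  R[1]: 0 | 0 | 0 | 0 | 0 | 1 | 1
  R[2]: 0 | 1 | 1 | 1 | 1 | 2 | 2
  R[3]: 0 | 1 | 1 | 1 | 2 | 3 | 3
  R[4]: 0 | 1 | 1 | 2 | 3 | 4 | 4
  R[5]: 0 | 1 | 1 | 2 | 3 | 4 | 5
  R[6]: 1 | 2 | 2 | 3 | 4 | 5 | 6
  R[7]: 1 | 2 | 3 | 4 | 5 | 6 | 7

so w = (6, 2, 5, 4, 7, 1, 3).

|D(w)|=13, |Ess(w)|=4:

[(1, 5, 0), (3, 4, 1), (5, 1, 0), (5, 3, 1)]


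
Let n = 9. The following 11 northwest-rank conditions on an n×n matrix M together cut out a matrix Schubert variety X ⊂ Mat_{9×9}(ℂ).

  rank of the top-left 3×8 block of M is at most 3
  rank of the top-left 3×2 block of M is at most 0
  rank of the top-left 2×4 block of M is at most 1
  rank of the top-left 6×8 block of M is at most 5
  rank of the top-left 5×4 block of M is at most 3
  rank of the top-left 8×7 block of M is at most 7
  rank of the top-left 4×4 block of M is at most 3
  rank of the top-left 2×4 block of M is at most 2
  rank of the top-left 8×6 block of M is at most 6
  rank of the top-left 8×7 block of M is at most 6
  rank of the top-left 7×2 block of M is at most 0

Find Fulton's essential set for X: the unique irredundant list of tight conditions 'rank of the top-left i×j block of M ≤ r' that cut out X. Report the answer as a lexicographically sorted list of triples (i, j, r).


Rank table r_w(9×9) implied by the 11 constraints:

  0, 0, 1, 1, 1, 1, 1, 1, 1
  0, 0, 1, 1, 2, 2, 2, 2, 2
  0, 0, 1, 2, 3, 3, 3, 3, 3
  0, 0, 1, 2, 3, 4, 4, 4, 4
  0, 0, 1, 2, 3, 4, 5, 5, 5
  0, 0, 1, 2, 3, 4, 5, 5, 6
  0, 0, 1, 2, 3, 4, 5, 6, 7
  1, 1, 2, 3, 4, 5, 6, 7, 8
  1, 2, 3, 4, 5, 6, 7, 8, 9

so w = (3, 5, 4, 6, 7, 9, 8, 1, 2).

|D(w)|=16, |Ess(w)|=3:

[(2, 4, 1), (6, 8, 5), (7, 2, 0)]


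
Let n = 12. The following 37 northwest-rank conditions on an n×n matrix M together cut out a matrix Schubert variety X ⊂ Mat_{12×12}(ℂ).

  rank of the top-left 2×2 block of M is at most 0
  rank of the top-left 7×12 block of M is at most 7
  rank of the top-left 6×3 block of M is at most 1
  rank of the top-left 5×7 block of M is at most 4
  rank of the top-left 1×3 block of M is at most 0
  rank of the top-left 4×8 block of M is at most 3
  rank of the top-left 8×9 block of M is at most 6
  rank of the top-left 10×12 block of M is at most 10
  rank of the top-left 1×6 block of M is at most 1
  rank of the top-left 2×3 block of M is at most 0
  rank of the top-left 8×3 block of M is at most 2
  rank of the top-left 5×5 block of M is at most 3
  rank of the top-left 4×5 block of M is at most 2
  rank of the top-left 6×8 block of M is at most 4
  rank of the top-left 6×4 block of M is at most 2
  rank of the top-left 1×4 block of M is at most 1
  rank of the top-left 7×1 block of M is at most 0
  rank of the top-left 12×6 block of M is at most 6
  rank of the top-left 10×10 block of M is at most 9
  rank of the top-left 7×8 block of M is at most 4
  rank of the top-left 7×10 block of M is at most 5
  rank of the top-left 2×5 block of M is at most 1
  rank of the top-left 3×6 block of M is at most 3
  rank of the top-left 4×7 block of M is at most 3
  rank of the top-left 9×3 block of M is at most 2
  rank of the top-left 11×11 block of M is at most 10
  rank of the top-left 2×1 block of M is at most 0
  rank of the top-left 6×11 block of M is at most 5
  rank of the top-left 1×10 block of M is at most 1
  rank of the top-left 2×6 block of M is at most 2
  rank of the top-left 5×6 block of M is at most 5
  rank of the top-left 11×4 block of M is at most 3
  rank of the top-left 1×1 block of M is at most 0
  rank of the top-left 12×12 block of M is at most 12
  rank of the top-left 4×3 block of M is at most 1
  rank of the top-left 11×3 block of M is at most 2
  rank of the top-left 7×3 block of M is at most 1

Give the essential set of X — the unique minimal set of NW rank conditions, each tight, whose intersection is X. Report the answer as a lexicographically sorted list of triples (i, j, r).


The tightest implied rank at each (i,j), from the 37 conditions:

  R[1]: 0  0  0  1  1  1  1  1  1  1  1  1
  R[2]: 0  0  0  1  1  2  2  2  2  2  2  2
  R[3]: 0  1  1  2  2  3  3  3  3  3  3  3
  R[4]: 0  1  1  2  2  3  3  3  4  4  4  4
  R[5]: 0  1  1  2  3  4  4  4  5  5  5  5
  R[6]: 0  1  1  2  3  4  4  4  5  5  5  6
  R[7]: 0  1  1  2  3  4  4  4  5  5  6  7
  R[8]: 1  2  2  3  4  5  5  5  6  6  7  8
  R[9]: 1  2  2  3  4  5  6  6  7  7  8  9
  R[10]: 1  2  2  3  4  5  6  7  8  8  9  10
  R[11]: 1  2  2  3  4  5  6  7  8  9  10  11
  R[12]: 1  2  3  4  5  6  7  8  9  10  11  12

reading off 1-entries of Δ²R: w = (4, 6, 2, 9, 5, 12, 11, 1, 7, 8, 10, 3).

Fulton essential set (10 of the 29 Rothe cells):

[(2, 3, 0), (2, 5, 1), (4, 5, 2), (4, 8, 3), (6, 11, 5), (7, 1, 0), (7, 3, 1), (7, 8, 4), (7, 10, 5), (11, 3, 2)]


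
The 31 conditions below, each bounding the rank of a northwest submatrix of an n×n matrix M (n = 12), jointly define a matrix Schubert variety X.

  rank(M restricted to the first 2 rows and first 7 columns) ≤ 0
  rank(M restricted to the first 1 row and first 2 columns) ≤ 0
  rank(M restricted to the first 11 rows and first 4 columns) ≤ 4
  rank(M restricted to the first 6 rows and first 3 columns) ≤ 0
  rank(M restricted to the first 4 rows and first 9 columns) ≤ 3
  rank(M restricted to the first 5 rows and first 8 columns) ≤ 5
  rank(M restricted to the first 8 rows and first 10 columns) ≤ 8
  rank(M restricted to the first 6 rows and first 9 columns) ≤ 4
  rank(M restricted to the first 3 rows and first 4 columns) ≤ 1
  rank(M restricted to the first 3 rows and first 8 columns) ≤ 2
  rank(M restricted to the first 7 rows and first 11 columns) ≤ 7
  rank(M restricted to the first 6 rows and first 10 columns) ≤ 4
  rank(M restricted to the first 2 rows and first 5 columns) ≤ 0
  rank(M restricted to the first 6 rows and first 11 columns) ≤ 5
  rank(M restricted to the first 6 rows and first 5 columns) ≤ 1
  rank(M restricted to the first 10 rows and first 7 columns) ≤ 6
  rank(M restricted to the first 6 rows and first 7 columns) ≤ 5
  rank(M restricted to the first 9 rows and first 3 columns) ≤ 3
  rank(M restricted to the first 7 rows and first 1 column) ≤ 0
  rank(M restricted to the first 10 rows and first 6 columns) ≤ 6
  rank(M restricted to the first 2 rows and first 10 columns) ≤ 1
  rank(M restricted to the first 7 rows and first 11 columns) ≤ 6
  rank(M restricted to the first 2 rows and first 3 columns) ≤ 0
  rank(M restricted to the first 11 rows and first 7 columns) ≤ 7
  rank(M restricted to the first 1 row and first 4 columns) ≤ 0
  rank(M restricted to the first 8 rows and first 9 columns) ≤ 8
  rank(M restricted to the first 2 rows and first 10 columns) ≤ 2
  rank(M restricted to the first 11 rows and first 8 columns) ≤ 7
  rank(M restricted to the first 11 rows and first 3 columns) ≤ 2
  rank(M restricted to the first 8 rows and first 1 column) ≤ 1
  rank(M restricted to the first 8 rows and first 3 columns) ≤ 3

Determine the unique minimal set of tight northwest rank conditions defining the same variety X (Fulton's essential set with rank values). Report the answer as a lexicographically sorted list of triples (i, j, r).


Rank table r_w(12×12) implied by the 31 constraints:

  i=1: 0 | 0 | 0 | 0 | 0 | 0 | 0 | 1 | 1 | 1 | 1 | 1
  i=2: 0 | 0 | 0 | 0 | 0 | 0 | 0 | 1 | 1 | 1 | 2 | 2
  i=3: 0 | 0 | 0 | 1 | 1 | 1 | 1 | 2 | 2 | 2 | 3 | 3
  i=4: 0 | 0 | 0 | 1 | 1 | 2 | 2 | 3 | 3 | 3 | 4 | 4
  i=5: 0 | 0 | 0 | 1 | 1 | 2 | 3 | 4 | 4 | 4 | 5 | 5
  i=6: 0 | 0 | 0 | 1 | 1 | 2 | 3 | 4 | 4 | 4 | 5 | 6
  i=7: 0 | 1 | 1 | 2 | 2 | 3 | 4 | 5 | 5 | 5 | 6 | 7
  i=8: 1 | 2 | 2 | 3 | 3 | 4 | 5 | 6 | 6 | 6 | 7 | 8
  i=9: 1 | 2 | 2 | 3 | 4 | 5 | 6 | 7 | 7 | 7 | 8 | 9
  i=10: 1 | 2 | 2 | 3 | 4 | 5 | 6 | 7 | 8 | 8 | 9 | 10
  i=11: 1 | 2 | 2 | 3 | 4 | 5 | 6 | 7 | 8 | 9 | 10 | 11
  i=12: 1 | 2 | 3 | 4 | 5 | 6 | 7 | 8 | 9 | 10 | 11 | 12

second differences of R give the permutation w = (8, 11, 4, 6, 7, 12, 2, 1, 5, 9, 10, 3).

Fulton essential set (7 of the 37 Rothe cells):

[(2, 7, 0), (2, 10, 1), (6, 3, 0), (6, 5, 1), (6, 10, 4), (7, 1, 0), (11, 3, 2)]


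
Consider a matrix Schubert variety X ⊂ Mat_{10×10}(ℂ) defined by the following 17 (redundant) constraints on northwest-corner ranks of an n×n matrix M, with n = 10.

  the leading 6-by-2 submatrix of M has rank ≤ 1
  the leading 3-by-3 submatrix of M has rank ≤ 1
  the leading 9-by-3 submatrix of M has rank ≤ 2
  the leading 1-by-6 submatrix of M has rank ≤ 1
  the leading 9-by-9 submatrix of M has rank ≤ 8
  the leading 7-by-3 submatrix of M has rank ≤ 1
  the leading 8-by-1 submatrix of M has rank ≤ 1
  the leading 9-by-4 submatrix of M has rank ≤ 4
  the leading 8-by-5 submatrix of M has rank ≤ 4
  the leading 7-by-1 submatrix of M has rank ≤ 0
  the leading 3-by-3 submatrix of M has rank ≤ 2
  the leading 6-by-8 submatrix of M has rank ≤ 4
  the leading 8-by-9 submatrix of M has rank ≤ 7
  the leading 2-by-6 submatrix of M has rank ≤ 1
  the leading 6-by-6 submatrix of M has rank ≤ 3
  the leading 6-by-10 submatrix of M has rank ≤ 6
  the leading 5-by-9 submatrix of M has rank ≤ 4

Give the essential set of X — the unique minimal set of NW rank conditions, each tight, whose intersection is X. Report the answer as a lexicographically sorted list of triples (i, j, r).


Recovering R(i,j) via the rank-extension bound from the 17 conditions:

  i=1: 0  1  1  1  1  1  1  1  1  1
  i=2: 0  1  1  1  1  1  2  2  2  2
  i=3: 0  1  1  2  2  2  3  3  3  3
  i=4: 0  1  1  2  3  3  4  4  4  4
  i=5: 0  1  1  2  3  3  4  4  4  5
  i=6: 0  1  1  2  3  3  4  4  5  6
  i=7: 0  1  1  2  3  4  5  5  6  7
  i=8: 1  2  2  3  4  5  6  6  7  8
  i=9: 1  2  2  3  4  5  6  7  8  9
  i=10: 1  2  3  4  5  6  7  8  9  10

second differences of R give the permutation w = (2, 7, 4, 5, 10, 9, 6, 1, 8, 3).

|D(w)|=22, |Ess(w)|=7:

[(2, 6, 1), (5, 9, 4), (6, 6, 3), (6, 8, 4), (7, 1, 0), (7, 3, 1), (9, 3, 2)]


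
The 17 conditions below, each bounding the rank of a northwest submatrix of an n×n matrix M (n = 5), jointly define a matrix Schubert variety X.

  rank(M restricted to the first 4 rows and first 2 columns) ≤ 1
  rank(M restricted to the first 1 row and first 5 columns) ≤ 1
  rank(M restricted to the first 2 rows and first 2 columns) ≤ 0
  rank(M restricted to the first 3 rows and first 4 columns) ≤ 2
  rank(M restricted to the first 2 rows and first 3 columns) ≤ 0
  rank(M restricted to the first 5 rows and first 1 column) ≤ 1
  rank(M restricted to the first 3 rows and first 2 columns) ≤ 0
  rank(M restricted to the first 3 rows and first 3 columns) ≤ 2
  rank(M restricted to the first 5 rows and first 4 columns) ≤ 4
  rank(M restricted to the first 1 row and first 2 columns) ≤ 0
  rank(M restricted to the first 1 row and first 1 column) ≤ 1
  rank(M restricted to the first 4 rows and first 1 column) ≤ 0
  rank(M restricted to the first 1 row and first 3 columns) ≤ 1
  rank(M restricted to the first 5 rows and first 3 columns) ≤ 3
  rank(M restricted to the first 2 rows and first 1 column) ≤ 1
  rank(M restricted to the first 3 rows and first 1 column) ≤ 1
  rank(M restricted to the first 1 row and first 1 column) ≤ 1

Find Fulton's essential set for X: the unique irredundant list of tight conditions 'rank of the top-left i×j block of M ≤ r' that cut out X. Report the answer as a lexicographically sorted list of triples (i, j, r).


Propagating the 17 rank bounds to every northwest block:

  0, 0, 0, 1, 1
  0, 0, 0, 1, 2
  0, 0, 1, 2, 3
  0, 1, 2, 3, 4
  1, 2, 3, 4, 5

so w = (4, 5, 3, 2, 1).

Fulton essential set (3 of the 9 Rothe cells):

[(2, 3, 0), (3, 2, 0), (4, 1, 0)]


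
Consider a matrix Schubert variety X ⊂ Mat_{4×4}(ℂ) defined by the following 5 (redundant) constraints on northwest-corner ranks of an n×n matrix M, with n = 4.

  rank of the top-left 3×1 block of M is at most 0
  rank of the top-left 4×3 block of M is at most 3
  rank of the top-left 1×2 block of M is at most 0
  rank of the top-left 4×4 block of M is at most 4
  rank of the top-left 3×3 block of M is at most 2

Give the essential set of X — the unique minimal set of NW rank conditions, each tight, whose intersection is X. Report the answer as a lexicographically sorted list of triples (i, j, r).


Recovering R(i,j) via the rank-extension bound from the 5 conditions:

  i=1: 0  0  1  1
  i=2: 0  1  2  2
  i=3: 0  1  2  3
  i=4: 1  2  3  4

second differences of R give the permutation w = (3, 2, 4, 1).

|D(w)|=4, |Ess(w)|=2:

[(1, 2, 0), (3, 1, 0)]


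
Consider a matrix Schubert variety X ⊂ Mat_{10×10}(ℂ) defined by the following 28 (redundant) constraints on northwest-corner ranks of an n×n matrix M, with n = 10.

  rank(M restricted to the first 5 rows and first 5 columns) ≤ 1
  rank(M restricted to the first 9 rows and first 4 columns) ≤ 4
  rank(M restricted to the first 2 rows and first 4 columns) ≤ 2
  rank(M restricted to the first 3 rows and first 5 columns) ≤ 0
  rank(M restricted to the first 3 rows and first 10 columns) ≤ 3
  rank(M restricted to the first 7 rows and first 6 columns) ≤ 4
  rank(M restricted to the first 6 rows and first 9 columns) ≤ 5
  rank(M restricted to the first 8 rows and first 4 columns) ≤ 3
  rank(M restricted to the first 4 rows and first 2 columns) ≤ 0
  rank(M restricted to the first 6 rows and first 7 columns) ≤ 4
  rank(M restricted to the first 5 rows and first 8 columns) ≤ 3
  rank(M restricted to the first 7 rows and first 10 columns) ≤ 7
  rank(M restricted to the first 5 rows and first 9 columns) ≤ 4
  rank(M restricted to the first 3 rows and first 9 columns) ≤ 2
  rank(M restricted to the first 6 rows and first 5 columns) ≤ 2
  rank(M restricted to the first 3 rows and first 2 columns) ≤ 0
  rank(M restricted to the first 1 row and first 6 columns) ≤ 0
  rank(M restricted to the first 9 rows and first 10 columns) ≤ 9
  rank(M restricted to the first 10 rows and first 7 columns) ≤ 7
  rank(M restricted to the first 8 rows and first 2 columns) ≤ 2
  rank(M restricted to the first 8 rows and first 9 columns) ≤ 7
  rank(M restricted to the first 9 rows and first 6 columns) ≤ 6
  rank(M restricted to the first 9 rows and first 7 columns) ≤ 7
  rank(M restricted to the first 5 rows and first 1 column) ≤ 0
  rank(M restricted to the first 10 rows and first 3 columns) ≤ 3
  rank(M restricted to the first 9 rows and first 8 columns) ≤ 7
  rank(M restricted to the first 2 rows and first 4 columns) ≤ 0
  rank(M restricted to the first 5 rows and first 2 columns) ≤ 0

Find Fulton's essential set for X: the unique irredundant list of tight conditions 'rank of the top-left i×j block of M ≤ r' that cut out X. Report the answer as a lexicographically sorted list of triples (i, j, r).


Reconstructing r_w from the 28 given conditions:

  0  0  0  0  0  0  1  1  1  1
  0  0  0  0  0  1  2  2  2  2
  0  0  0  0  0  1  2  2  2  3
  0  0  1  1  1  2  3  3  3  4
  0  0  1  1  1  2  3  3  4  5
  1  1  2  2  2  3  4  4  5  6
  1  2  3  3  3  4  5  5  6  7
  1  2  3  3  4  5  6  6  7  8
  1  2  3  4  5  6  7  7  8  9
  1  2  3  4  5  6  7  8  9  10

reading off 1-entries of Δ²R: w = (7, 6, 10, 3, 9, 1, 2, 5, 4, 8).

Fulton essential set (7 of the 26 Rothe cells):

[(1, 6, 0), (3, 5, 0), (3, 9, 2), (5, 2, 0), (5, 5, 1), (5, 8, 3), (8, 4, 3)]


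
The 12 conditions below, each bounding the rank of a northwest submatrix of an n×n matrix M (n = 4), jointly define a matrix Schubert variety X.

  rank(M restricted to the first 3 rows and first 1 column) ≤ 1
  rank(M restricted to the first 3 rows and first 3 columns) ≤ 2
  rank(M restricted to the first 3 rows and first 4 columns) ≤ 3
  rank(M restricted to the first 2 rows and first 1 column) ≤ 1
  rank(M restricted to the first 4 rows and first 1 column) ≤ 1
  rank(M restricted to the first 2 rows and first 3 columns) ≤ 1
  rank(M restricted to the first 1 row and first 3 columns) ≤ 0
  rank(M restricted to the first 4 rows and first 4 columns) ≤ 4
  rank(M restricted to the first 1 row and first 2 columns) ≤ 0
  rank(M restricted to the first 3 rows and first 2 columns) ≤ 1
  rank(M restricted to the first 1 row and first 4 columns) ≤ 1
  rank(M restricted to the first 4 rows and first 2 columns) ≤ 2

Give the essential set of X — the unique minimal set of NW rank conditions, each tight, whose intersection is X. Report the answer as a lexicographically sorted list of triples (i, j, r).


Rank table r_w(4×4) implied by the 12 constraints:

  0, 0, 0, 1
  1, 1, 1, 2
  1, 1, 2, 3
  1, 2, 3, 4

hence w(1..4) = (4, 1, 3, 2).

Rothe diagram D(w) (4 cells), 2 SE-corners (essential conditions):

[(1, 3, 0), (3, 2, 1)]


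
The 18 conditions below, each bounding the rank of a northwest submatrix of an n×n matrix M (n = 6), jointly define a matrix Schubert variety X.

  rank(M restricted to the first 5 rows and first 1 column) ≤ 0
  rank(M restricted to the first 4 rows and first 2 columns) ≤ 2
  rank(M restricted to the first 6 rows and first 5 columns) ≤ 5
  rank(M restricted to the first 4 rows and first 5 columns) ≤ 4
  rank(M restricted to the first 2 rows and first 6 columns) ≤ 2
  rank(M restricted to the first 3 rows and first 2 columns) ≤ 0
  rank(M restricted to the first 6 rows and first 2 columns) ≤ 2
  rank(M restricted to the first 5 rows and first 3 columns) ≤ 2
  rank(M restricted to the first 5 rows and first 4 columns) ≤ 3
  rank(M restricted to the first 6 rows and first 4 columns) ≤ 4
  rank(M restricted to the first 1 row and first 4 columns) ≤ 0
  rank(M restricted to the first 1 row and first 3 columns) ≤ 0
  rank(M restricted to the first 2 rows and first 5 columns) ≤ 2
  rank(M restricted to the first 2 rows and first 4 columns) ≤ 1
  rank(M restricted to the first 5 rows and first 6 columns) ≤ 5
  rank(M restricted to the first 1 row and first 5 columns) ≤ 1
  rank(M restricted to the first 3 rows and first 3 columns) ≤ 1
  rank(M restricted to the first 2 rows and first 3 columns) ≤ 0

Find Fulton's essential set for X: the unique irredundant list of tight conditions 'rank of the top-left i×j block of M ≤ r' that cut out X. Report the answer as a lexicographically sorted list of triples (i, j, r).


Recovering R(i,j) via the rank-extension bound from the 18 conditions:

  i=1: 0 0 0 0 1 1
  i=2: 0 0 0 1 2 2
  i=3: 0 0 1 2 3 3
  i=4: 0 1 2 3 4 4
  i=5: 0 1 2 3 4 5
  i=6: 1 2 3 4 5 6

so w = (5, 4, 3, 2, 6, 1).

Rothe diagram D(w) (11 cells), 4 SE-corners (essential conditions):

[(1, 4, 0), (2, 3, 0), (3, 2, 0), (5, 1, 0)]


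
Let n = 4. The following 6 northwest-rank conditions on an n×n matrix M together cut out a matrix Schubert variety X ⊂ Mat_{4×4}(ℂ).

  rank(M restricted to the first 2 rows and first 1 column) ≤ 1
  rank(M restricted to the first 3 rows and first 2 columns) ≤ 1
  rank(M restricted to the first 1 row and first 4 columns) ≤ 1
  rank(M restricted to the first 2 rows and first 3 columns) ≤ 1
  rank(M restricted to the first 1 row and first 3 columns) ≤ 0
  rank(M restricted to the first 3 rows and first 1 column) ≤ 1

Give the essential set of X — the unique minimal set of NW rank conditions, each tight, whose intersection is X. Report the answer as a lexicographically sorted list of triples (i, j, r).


Computing R[i][j] = min implied NW-rank bound (n=4, 6 conditions):

  row 1: 0  0  0  1
  row 2: 1  1  1  2
  row 3: 1  1  2  3
  row 4: 1  2  3  4

so w = (4, 1, 3, 2).

ℓ(w)=4; the 2 essential cells (i,j,r):

[(1, 3, 0), (3, 2, 1)]


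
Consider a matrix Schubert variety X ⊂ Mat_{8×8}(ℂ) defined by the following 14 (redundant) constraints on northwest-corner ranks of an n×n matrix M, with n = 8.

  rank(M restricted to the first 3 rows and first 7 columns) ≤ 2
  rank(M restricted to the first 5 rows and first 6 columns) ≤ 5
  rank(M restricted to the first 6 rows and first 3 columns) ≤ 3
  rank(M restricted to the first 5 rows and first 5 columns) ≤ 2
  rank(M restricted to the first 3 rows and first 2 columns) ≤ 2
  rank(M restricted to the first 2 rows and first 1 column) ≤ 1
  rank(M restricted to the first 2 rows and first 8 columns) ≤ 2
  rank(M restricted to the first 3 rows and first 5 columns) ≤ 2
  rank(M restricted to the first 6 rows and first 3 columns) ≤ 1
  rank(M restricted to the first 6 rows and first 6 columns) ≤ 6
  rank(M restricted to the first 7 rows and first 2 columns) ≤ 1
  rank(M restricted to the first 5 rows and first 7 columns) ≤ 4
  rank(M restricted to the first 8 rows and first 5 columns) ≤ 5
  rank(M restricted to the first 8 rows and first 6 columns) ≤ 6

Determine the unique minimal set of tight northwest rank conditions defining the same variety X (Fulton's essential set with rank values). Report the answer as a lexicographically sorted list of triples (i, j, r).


Recovering R(i,j) via the rank-extension bound from the 14 conditions:

  i=1: 1 1 1 1 1 1 1 1
  i=2: 1 1 1 2 2 2 2 2
  i=3: 1 1 1 2 2 2 2 3
  i=4: 1 1 1 2 2 3 3 4
  i=5: 1 1 1 2 2 3 4 5
  i=6: 1 1 1 2 3 4 5 6
  i=7: 1 1 2 3 4 5 6 7
  i=8: 1 2 3 4 5 6 7 8

the unique w with this rank table is (1, 4, 8, 6, 7, 5, 3, 2).

Rothe diagram D(w) (16 cells), 4 SE-corners (essential conditions):

[(3, 7, 2), (5, 5, 2), (6, 3, 1), (7, 2, 1)]


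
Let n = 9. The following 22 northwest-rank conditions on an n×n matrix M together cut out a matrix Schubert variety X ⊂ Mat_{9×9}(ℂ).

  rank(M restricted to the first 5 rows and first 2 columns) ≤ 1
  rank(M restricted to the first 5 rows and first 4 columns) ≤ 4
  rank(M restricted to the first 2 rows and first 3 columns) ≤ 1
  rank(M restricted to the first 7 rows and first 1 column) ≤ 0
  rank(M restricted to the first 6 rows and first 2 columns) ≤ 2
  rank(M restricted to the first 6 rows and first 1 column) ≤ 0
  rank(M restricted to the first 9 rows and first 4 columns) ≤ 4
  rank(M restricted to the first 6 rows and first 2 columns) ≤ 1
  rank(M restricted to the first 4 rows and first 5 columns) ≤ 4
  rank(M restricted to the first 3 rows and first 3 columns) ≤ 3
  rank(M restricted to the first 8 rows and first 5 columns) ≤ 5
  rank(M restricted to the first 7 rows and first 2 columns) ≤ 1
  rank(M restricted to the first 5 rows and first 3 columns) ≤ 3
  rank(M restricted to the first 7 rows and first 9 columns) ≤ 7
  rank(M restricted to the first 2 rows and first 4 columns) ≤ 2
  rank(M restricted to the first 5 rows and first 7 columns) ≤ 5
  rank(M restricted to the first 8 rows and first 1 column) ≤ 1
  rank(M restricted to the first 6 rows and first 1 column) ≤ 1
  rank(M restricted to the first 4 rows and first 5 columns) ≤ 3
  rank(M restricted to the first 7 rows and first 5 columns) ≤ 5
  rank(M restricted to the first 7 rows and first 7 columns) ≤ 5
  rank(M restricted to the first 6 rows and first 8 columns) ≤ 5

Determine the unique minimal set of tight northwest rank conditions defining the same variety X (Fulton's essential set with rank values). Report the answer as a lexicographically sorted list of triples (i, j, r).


Reconstructing r_w from the 22 given conditions:

  row 1: 0  1  1  1  1  1  1  1  1
  row 2: 0  1  1  2  2  2  2  2  2
  row 3: 0  1  2  3  3  3  3  3  3
  row 4: 0  1  2  3  3  4  4  4  4
  row 5: 0  1  2  3  4  5  5  5  5
  row 6: 0  1  2  3  4  5  5  5  6
  row 7: 0  1  2  3  4  5  5  6  7
  row 8: 1  2  3  4  5  6  6  7  8
  row 9: 1  2  3  4  5  6  7  8  9

reading off 1-entries of Δ²R: w = (2, 4, 3, 6, 5, 9, 8, 1, 7).

|D(w)|=12, |Ess(w)|=5:

[(2, 3, 1), (4, 5, 3), (6, 8, 5), (7, 1, 0), (7, 7, 5)]


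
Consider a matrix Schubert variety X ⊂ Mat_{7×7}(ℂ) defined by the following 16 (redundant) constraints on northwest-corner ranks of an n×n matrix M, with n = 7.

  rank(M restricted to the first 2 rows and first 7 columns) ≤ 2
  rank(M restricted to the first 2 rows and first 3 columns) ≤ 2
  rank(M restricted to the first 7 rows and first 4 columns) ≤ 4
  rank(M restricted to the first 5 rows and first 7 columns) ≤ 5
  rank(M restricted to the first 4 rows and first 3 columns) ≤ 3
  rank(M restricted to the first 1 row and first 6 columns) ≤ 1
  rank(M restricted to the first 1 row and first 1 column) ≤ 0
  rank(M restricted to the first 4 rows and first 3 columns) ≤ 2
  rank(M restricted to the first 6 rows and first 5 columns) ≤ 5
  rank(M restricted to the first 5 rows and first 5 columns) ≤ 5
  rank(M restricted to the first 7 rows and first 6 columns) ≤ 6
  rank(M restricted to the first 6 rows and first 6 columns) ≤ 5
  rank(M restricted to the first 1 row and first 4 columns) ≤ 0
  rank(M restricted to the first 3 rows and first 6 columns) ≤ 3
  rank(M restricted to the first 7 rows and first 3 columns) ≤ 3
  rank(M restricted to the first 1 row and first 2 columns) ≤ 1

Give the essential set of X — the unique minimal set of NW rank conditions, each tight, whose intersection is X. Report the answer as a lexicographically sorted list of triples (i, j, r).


Computing R[i][j] = min implied NW-rank bound (n=7, 16 conditions):

  R[1]: 0, 0, 0, 0, 1, 1, 1
  R[2]: 1, 1, 1, 1, 2, 2, 2
  R[3]: 1, 2, 2, 2, 3, 3, 3
  R[4]: 1, 2, 2, 3, 4, 4, 4
  R[5]: 1, 2, 3, 4, 5, 5, 5
  R[6]: 1, 2, 3, 4, 5, 5, 6
  R[7]: 1, 2, 3, 4, 5, 6, 7

giving w = (5, 1, 2, 4, 3, 7, 6) via Δ²R.

ℓ(w)=6; the 3 essential cells (i,j,r):

[(1, 4, 0), (4, 3, 2), (6, 6, 5)]


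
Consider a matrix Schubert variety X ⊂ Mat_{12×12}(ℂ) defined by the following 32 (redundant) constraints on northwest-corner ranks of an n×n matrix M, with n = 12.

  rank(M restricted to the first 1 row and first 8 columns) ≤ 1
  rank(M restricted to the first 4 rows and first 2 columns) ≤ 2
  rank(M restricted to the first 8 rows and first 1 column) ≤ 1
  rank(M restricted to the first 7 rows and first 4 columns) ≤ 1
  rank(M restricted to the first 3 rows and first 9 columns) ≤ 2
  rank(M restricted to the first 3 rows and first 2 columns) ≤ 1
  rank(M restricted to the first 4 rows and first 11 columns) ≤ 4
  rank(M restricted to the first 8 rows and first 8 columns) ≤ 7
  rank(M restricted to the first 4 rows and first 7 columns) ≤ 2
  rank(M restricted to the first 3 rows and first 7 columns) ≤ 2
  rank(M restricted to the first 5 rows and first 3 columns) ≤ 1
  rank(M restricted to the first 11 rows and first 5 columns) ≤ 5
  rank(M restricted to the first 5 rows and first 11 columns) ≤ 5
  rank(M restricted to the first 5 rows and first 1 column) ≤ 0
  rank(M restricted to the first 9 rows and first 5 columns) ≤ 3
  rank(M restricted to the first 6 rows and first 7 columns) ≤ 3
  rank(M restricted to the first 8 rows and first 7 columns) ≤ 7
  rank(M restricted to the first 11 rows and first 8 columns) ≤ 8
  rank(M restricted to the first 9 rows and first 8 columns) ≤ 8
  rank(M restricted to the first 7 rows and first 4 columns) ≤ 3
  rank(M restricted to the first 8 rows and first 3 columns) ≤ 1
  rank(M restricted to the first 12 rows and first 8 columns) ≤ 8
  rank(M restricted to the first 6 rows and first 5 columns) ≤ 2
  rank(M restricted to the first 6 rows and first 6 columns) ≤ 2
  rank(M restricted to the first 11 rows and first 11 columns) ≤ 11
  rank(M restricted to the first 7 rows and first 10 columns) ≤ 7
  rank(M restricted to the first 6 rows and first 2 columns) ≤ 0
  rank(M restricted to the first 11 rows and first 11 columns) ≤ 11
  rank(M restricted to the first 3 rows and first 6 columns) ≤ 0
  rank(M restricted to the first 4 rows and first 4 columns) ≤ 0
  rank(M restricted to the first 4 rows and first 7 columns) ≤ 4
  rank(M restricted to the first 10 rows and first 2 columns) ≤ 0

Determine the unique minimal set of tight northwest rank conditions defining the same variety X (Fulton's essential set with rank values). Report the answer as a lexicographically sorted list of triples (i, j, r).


Computing R[i][j] = min implied NW-rank bound (n=12, 32 conditions):

  i=1: 0 0 0 0 0 0 1 1 1 1 1 1
  i=2: 0 0 0 0 0 0 1 2 2 2 2 2
  i=3: 0 0 0 0 0 0 1 2 2 3 3 3
  i=4: 0 0 0 0 1 1 2 3 3 4 4 4
  i=5: 0 0 1 1 2 2 3 4 4 5 5 5
  i=6: 0 0 1 1 2 2 3 4 5 6 6 6
  i=7: 0 0 1 1 2 3 4 5 6 7 7 7
  i=8: 0 0 1 2 3 4 5 6 7 8 8 8
  i=9: 0 0 1 2 3 4 5 6 7 8 9 9
  i=10: 0 0 1 2 3 4 5 6 7 8 9 10
  i=11: 1 1 2 3 4 5 6 7 8 9 10 11
  i=12: 1 2 3 4 5 6 7 8 9 10 11 12

reading off 1-entries of Δ²R: w = (7, 8, 10, 5, 3, 9, 6, 4, 11, 12, 1, 2).

Fulton essential set (6 of the 38 Rothe cells):

[(3, 6, 0), (3, 9, 2), (4, 4, 0), (6, 6, 2), (7, 4, 1), (10, 2, 0)]


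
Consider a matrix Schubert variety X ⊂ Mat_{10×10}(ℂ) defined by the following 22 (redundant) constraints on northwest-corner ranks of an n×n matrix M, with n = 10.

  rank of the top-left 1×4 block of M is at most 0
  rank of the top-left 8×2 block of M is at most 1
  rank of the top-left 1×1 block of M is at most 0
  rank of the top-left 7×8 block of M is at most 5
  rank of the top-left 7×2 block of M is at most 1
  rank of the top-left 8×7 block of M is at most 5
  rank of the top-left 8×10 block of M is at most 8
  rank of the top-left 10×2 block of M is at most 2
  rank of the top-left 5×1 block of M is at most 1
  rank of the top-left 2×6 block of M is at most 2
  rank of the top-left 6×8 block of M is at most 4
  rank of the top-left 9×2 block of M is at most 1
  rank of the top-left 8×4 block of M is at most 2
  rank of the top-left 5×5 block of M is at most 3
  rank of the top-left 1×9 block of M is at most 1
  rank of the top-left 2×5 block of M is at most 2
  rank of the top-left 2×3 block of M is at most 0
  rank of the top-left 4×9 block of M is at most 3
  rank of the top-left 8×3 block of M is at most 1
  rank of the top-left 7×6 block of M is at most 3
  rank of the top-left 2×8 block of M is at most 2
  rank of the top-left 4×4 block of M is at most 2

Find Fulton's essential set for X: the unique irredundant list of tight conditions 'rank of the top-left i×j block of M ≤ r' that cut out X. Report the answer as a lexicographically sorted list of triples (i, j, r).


The tightest implied rank at each (i,j), from the 22 conditions:

  0, 0, 0, 0, 1, 1, 1, 1, 1, 1
  0, 0, 0, 1, 2, 2, 2, 2, 2, 2
  1, 1, 1, 2, 3, 3, 3, 3, 3, 3
  1, 1, 1, 2, 3, 3, 3, 3, 3, 4
  1, 1, 1, 2, 3, 3, 4, 4, 4, 5
  1, 1, 1, 2, 3, 3, 4, 4, 5, 6
  1, 1, 1, 2, 3, 3, 4, 5, 6, 7
  1, 1, 1, 2, 3, 4, 5, 6, 7, 8
  1, 1, 2, 3, 4, 5, 6, 7, 8, 9
  1, 2, 3, 4, 5, 6, 7, 8, 9, 10

so w = (5, 4, 1, 10, 7, 9, 8, 6, 3, 2).

D(w) has 26 cells with 7 SE-corners; essential set:

[(1, 4, 0), (2, 3, 0), (4, 9, 3), (6, 8, 4), (7, 6, 3), (8, 3, 1), (9, 2, 1)]


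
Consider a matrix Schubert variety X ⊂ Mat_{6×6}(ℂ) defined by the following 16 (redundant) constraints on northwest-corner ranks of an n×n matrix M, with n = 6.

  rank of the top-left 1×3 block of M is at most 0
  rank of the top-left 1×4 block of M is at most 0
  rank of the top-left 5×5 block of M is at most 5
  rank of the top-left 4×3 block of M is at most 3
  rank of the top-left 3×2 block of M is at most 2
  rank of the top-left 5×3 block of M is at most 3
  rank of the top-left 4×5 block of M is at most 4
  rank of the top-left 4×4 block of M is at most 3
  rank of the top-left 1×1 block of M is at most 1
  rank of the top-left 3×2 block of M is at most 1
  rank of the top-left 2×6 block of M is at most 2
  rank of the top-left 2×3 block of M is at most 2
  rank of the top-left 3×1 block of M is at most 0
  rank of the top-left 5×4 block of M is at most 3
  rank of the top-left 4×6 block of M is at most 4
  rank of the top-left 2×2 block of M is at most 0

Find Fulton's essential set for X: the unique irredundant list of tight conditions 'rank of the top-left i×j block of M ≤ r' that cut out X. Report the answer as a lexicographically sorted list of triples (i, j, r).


Rank table r_w(6×6) implied by the 16 constraints:

  0, 0, 0, 0, 1, 1
  0, 0, 1, 1, 2, 2
  0, 1, 2, 2, 3, 3
  1, 2, 3, 3, 4, 4
  1, 2, 3, 3, 4, 5
  1, 2, 3, 4, 5, 6

the unique w with this rank table is (5, 3, 2, 1, 6, 4).

Fulton essential set (4 of the 8 Rothe cells):

[(1, 4, 0), (2, 2, 0), (3, 1, 0), (5, 4, 3)]


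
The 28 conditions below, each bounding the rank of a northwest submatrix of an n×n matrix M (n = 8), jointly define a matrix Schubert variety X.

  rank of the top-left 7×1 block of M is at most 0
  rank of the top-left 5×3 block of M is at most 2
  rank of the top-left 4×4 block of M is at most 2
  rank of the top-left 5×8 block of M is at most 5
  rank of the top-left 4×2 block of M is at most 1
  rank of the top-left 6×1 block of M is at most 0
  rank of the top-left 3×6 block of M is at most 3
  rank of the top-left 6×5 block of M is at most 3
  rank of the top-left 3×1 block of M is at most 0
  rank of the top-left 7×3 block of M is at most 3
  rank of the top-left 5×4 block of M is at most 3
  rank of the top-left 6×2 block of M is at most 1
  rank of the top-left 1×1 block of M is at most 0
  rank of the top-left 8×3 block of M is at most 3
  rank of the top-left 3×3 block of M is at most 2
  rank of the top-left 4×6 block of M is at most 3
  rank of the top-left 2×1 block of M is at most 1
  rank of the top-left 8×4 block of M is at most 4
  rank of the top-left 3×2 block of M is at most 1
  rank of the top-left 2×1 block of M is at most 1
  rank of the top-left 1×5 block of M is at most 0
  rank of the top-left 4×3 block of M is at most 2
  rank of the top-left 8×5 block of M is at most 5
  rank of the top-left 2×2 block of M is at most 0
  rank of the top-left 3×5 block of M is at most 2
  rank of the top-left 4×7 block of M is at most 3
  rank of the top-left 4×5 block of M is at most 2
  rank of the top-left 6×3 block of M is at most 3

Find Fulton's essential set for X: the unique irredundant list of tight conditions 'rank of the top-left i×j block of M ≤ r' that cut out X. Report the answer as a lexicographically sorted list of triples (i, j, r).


Reconstructing r_w from the 28 given conditions:

  R[1]: 0 | 0 | 0 | 0 | 0 | 1 | 1 | 1
  R[2]: 0 | 0 | 1 | 1 | 1 | 2 | 2 | 2
  R[3]: 0 | 1 | 2 | 2 | 2 | 3 | 3 | 3
  R[4]: 0 | 1 | 2 | 2 | 2 | 3 | 3 | 4
  R[5]: 0 | 1 | 2 | 3 | 3 | 4 | 4 | 5
  R[6]: 0 | 1 | 2 | 3 | 3 | 4 | 5 | 6
  R[7]: 0 | 1 | 2 | 3 | 4 | 5 | 6 | 7
  R[8]: 1 | 2 | 3 | 4 | 5 | 6 | 7 | 8

second differences of R give the permutation w = (6, 3, 2, 8, 4, 7, 5, 1).

|D(w)|=16, |Ess(w)|=6:

[(1, 5, 0), (2, 2, 0), (4, 5, 2), (4, 7, 3), (6, 5, 3), (7, 1, 0)]


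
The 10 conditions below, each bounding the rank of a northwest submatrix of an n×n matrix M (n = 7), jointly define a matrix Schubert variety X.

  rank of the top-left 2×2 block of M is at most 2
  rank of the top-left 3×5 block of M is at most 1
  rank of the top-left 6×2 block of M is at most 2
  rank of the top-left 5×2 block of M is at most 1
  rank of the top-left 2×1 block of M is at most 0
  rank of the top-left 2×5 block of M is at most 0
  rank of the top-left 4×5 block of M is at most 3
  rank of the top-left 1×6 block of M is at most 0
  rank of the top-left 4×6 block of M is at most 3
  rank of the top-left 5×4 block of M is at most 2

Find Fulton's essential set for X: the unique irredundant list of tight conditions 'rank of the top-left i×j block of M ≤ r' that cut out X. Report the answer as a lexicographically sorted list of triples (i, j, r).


Computing R[i][j] = min implied NW-rank bound (n=7, 10 conditions):

  R[1]: 0, 0, 0, 0, 0, 0, 1
  R[2]: 0, 0, 0, 0, 0, 1, 2
  R[3]: 1, 1, 1, 1, 1, 2, 3
  R[4]: 1, 1, 2, 2, 2, 3, 4
  R[5]: 1, 1, 2, 2, 3, 4, 5
  R[6]: 1, 2, 3, 3, 4, 5, 6
  R[7]: 1, 2, 3, 4, 5, 6, 7

reading off 1-entries of Δ²R: w = (7, 6, 1, 3, 5, 2, 4).

|D(w)|=14, |Ess(w)|=4:

[(1, 6, 0), (2, 5, 0), (5, 2, 1), (5, 4, 2)]


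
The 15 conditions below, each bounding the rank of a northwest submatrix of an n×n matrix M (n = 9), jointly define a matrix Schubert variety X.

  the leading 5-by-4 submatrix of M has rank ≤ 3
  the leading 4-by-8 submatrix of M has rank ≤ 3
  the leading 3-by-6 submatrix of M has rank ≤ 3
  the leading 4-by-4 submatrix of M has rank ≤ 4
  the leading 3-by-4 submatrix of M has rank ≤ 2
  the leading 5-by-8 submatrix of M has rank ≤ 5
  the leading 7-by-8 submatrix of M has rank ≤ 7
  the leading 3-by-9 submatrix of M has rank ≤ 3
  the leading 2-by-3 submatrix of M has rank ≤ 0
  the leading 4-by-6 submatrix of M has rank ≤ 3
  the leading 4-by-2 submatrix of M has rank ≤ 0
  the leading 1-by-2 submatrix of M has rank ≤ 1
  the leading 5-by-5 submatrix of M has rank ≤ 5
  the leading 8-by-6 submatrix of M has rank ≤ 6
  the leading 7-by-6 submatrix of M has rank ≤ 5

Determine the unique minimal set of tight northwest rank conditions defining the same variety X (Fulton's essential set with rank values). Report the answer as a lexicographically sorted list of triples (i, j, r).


Computing R[i][j] = min implied NW-rank bound (n=9, 15 conditions):

  row 1: 0, 0, 0, 1, 1, 1, 1, 1, 1
  row 2: 0, 0, 0, 1, 2, 2, 2, 2, 2
  row 3: 0, 0, 1, 2, 3, 3, 3, 3, 3
  row 4: 0, 0, 1, 2, 3, 3, 3, 3, 4
  row 5: 1, 1, 2, 3, 4, 4, 4, 4, 5
  row 6: 1, 2, 3, 4, 5, 5, 5, 5, 6
  row 7: 1, 2, 3, 4, 5, 5, 6, 6, 7
  row 8: 1, 2, 3, 4, 5, 6, 7, 7, 8
  row 9: 1, 2, 3, 4, 5, 6, 7, 8, 9

hence w(1..9) = (4, 5, 3, 9, 1, 2, 7, 6, 8).

D(w) has 14 cells with 4 SE-corners; essential set:

[(2, 3, 0), (4, 2, 0), (4, 8, 3), (7, 6, 5)]
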